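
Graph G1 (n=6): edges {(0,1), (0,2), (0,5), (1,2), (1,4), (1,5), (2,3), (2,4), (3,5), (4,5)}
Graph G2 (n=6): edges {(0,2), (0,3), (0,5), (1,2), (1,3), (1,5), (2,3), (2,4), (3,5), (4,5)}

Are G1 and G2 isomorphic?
Yes, isomorphic

The graphs are isomorphic.
One valid mapping φ: V(G1) → V(G2): 0→0, 1→3, 2→5, 3→4, 4→1, 5→2

Verify φ preserves adjacency — for each edge of G1, its image is an edge of G2:
  (0,1) → (φ(0),φ(1)) = (0,3) ∈ E(G2) ✓
  (0,2) → (φ(0),φ(2)) = (0,5) ∈ E(G2) ✓
  (0,5) → (φ(0),φ(5)) = (0,2) ∈ E(G2) ✓
  (1,2) → (φ(1),φ(2)) = (3,5) ∈ E(G2) ✓
  (1,4) → (φ(1),φ(4)) = (1,3) ∈ E(G2) ✓
  (1,5) → (φ(1),φ(5)) = (2,3) ∈ E(G2) ✓
  (2,3) → (φ(2),φ(3)) = (4,5) ∈ E(G2) ✓
  (2,4) → (φ(2),φ(4)) = (1,5) ∈ E(G2) ✓
  (3,5) → (φ(3),φ(5)) = (2,4) ∈ E(G2) ✓
  (4,5) → (φ(4),φ(5)) = (1,2) ∈ E(G2) ✓
All 10 edges of G1 map to edges of G2, and |E(G1)| = |E(G2)| = 10, so φ is a bijection on edges as well as vertices. Hence G1 ≅ G2.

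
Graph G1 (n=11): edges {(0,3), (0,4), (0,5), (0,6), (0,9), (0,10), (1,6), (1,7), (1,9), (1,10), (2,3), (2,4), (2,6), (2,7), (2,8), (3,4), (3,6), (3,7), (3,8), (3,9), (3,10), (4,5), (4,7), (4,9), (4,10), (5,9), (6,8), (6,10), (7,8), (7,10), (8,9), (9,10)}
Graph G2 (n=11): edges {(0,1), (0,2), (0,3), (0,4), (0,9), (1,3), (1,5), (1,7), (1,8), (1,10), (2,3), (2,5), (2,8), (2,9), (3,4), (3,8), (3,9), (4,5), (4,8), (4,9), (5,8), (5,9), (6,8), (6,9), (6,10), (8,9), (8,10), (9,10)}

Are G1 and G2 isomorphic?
No, not isomorphic

The graphs are NOT isomorphic.

Counting triangles (3-cliques): G1 has 32, G2 has 25.
Triangle count is an isomorphism invariant, so differing triangle counts rule out isomorphism.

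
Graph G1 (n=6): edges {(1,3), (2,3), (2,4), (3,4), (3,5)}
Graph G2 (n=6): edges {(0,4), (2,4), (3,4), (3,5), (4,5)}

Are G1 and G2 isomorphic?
Yes, isomorphic

The graphs are isomorphic.
One valid mapping φ: V(G1) → V(G2): 0→1, 1→2, 2→3, 3→4, 4→5, 5→0

Verify φ preserves adjacency — for each edge of G1, its image is an edge of G2:
  (1,3) → (φ(1),φ(3)) = (2,4) ∈ E(G2) ✓
  (2,3) → (φ(2),φ(3)) = (3,4) ∈ E(G2) ✓
  (2,4) → (φ(2),φ(4)) = (3,5) ∈ E(G2) ✓
  (3,4) → (φ(3),φ(4)) = (4,5) ∈ E(G2) ✓
  (3,5) → (φ(3),φ(5)) = (0,4) ∈ E(G2) ✓
All 5 edges of G1 map to edges of G2, and |E(G1)| = |E(G2)| = 5, so φ is a bijection on edges as well as vertices. Hence G1 ≅ G2.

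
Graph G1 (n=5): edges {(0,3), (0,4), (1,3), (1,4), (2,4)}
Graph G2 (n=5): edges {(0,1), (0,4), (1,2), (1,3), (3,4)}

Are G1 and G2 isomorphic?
Yes, isomorphic

The graphs are isomorphic.
One valid mapping φ: V(G1) → V(G2): 0→3, 1→0, 2→2, 3→4, 4→1

Verify φ preserves adjacency — for each edge of G1, its image is an edge of G2:
  (0,3) → (φ(0),φ(3)) = (3,4) ∈ E(G2) ✓
  (0,4) → (φ(0),φ(4)) = (1,3) ∈ E(G2) ✓
  (1,3) → (φ(1),φ(3)) = (0,4) ∈ E(G2) ✓
  (1,4) → (φ(1),φ(4)) = (0,1) ∈ E(G2) ✓
  (2,4) → (φ(2),φ(4)) = (1,2) ∈ E(G2) ✓
All 5 edges of G1 map to edges of G2, and |E(G1)| = |E(G2)| = 5, so φ is a bijection on edges as well as vertices. Hence G1 ≅ G2.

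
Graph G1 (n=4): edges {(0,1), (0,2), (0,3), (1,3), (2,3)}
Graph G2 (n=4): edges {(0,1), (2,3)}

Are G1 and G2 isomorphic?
No, not isomorphic

The graphs are NOT isomorphic.

Degrees in G1: deg(0)=3, deg(1)=2, deg(2)=2, deg(3)=3.
Sorted degree sequence of G1: [3, 3, 2, 2].
Degrees in G2: deg(0)=1, deg(1)=1, deg(2)=1, deg(3)=1.
Sorted degree sequence of G2: [1, 1, 1, 1].
The (sorted) degree sequence is an isomorphism invariant, so since G1 and G2 have different degree sequences they cannot be isomorphic.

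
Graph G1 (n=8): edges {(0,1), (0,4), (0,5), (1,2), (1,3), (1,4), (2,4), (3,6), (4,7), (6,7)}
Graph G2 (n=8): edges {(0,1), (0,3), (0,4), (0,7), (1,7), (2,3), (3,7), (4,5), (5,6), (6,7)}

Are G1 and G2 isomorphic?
Yes, isomorphic

The graphs are isomorphic.
One valid mapping φ: V(G1) → V(G2): 0→3, 1→0, 2→1, 3→4, 4→7, 5→2, 6→5, 7→6

Verify φ preserves adjacency — for each edge of G1, its image is an edge of G2:
  (0,1) → (φ(0),φ(1)) = (0,3) ∈ E(G2) ✓
  (0,4) → (φ(0),φ(4)) = (3,7) ∈ E(G2) ✓
  (0,5) → (φ(0),φ(5)) = (2,3) ∈ E(G2) ✓
  (1,2) → (φ(1),φ(2)) = (0,1) ∈ E(G2) ✓
  (1,3) → (φ(1),φ(3)) = (0,4) ∈ E(G2) ✓
  (1,4) → (φ(1),φ(4)) = (0,7) ∈ E(G2) ✓
  (2,4) → (φ(2),φ(4)) = (1,7) ∈ E(G2) ✓
  (3,6) → (φ(3),φ(6)) = (4,5) ∈ E(G2) ✓
  (4,7) → (φ(4),φ(7)) = (6,7) ∈ E(G2) ✓
  (6,7) → (φ(6),φ(7)) = (5,6) ∈ E(G2) ✓
All 10 edges of G1 map to edges of G2, and |E(G1)| = |E(G2)| = 10, so φ is a bijection on edges as well as vertices. Hence G1 ≅ G2.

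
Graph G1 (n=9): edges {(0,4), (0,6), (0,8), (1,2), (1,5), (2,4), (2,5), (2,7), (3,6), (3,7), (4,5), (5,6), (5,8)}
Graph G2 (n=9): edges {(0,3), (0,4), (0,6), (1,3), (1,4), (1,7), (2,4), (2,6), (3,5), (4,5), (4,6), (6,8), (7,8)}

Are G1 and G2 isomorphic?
Yes, isomorphic

The graphs are isomorphic.
One valid mapping φ: V(G1) → V(G2): 0→3, 1→2, 2→6, 3→7, 4→0, 5→4, 6→1, 7→8, 8→5

Verify φ preserves adjacency — for each edge of G1, its image is an edge of G2:
  (0,4) → (φ(0),φ(4)) = (0,3) ∈ E(G2) ✓
  (0,6) → (φ(0),φ(6)) = (1,3) ∈ E(G2) ✓
  (0,8) → (φ(0),φ(8)) = (3,5) ∈ E(G2) ✓
  (1,2) → (φ(1),φ(2)) = (2,6) ∈ E(G2) ✓
  (1,5) → (φ(1),φ(5)) = (2,4) ∈ E(G2) ✓
  (2,4) → (φ(2),φ(4)) = (0,6) ∈ E(G2) ✓
  (2,5) → (φ(2),φ(5)) = (4,6) ∈ E(G2) ✓
  (2,7) → (φ(2),φ(7)) = (6,8) ∈ E(G2) ✓
  (3,6) → (φ(3),φ(6)) = (1,7) ∈ E(G2) ✓
  (3,7) → (φ(3),φ(7)) = (7,8) ∈ E(G2) ✓
  (4,5) → (φ(4),φ(5)) = (0,4) ∈ E(G2) ✓
  (5,6) → (φ(5),φ(6)) = (1,4) ∈ E(G2) ✓
  (5,8) → (φ(5),φ(8)) = (4,5) ∈ E(G2) ✓
All 13 edges of G1 map to edges of G2, and |E(G1)| = |E(G2)| = 13, so φ is a bijection on edges as well as vertices. Hence G1 ≅ G2.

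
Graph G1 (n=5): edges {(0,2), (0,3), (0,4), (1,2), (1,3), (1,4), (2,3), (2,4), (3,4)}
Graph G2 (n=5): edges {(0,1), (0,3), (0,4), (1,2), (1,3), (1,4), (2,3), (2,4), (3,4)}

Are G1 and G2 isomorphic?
Yes, isomorphic

The graphs are isomorphic.
One valid mapping φ: V(G1) → V(G2): 0→2, 1→0, 2→1, 3→3, 4→4

Verify φ preserves adjacency — for each edge of G1, its image is an edge of G2:
  (0,2) → (φ(0),φ(2)) = (1,2) ∈ E(G2) ✓
  (0,3) → (φ(0),φ(3)) = (2,3) ∈ E(G2) ✓
  (0,4) → (φ(0),φ(4)) = (2,4) ∈ E(G2) ✓
  (1,2) → (φ(1),φ(2)) = (0,1) ∈ E(G2) ✓
  (1,3) → (φ(1),φ(3)) = (0,3) ∈ E(G2) ✓
  (1,4) → (φ(1),φ(4)) = (0,4) ∈ E(G2) ✓
  (2,3) → (φ(2),φ(3)) = (1,3) ∈ E(G2) ✓
  (2,4) → (φ(2),φ(4)) = (1,4) ∈ E(G2) ✓
  (3,4) → (φ(3),φ(4)) = (3,4) ∈ E(G2) ✓
All 9 edges of G1 map to edges of G2, and |E(G1)| = |E(G2)| = 9, so φ is a bijection on edges as well as vertices. Hence G1 ≅ G2.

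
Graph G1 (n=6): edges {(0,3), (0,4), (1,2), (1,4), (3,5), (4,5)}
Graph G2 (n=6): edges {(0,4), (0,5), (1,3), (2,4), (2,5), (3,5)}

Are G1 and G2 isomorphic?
Yes, isomorphic

The graphs are isomorphic.
One valid mapping φ: V(G1) → V(G2): 0→0, 1→3, 2→1, 3→4, 4→5, 5→2

Verify φ preserves adjacency — for each edge of G1, its image is an edge of G2:
  (0,3) → (φ(0),φ(3)) = (0,4) ∈ E(G2) ✓
  (0,4) → (φ(0),φ(4)) = (0,5) ∈ E(G2) ✓
  (1,2) → (φ(1),φ(2)) = (1,3) ∈ E(G2) ✓
  (1,4) → (φ(1),φ(4)) = (3,5) ∈ E(G2) ✓
  (3,5) → (φ(3),φ(5)) = (2,4) ∈ E(G2) ✓
  (4,5) → (φ(4),φ(5)) = (2,5) ∈ E(G2) ✓
All 6 edges of G1 map to edges of G2, and |E(G1)| = |E(G2)| = 6, so φ is a bijection on edges as well as vertices. Hence G1 ≅ G2.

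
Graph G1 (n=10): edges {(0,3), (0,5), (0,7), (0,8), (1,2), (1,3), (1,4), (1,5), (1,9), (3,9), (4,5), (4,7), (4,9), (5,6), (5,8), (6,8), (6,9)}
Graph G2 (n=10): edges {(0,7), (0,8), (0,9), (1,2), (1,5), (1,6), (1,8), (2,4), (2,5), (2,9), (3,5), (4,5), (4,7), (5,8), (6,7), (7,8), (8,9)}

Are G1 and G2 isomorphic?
Yes, isomorphic

The graphs are isomorphic.
One valid mapping φ: V(G1) → V(G2): 0→7, 1→5, 2→3, 3→4, 4→1, 5→8, 6→9, 7→6, 8→0, 9→2

Verify φ preserves adjacency — for each edge of G1, its image is an edge of G2:
  (0,3) → (φ(0),φ(3)) = (4,7) ∈ E(G2) ✓
  (0,5) → (φ(0),φ(5)) = (7,8) ∈ E(G2) ✓
  (0,7) → (φ(0),φ(7)) = (6,7) ∈ E(G2) ✓
  (0,8) → (φ(0),φ(8)) = (0,7) ∈ E(G2) ✓
  (1,2) → (φ(1),φ(2)) = (3,5) ∈ E(G2) ✓
  (1,3) → (φ(1),φ(3)) = (4,5) ∈ E(G2) ✓
  (1,4) → (φ(1),φ(4)) = (1,5) ∈ E(G2) ✓
  (1,5) → (φ(1),φ(5)) = (5,8) ∈ E(G2) ✓
  (1,9) → (φ(1),φ(9)) = (2,5) ∈ E(G2) ✓
  (3,9) → (φ(3),φ(9)) = (2,4) ∈ E(G2) ✓
  (4,5) → (φ(4),φ(5)) = (1,8) ∈ E(G2) ✓
  (4,7) → (φ(4),φ(7)) = (1,6) ∈ E(G2) ✓
  (4,9) → (φ(4),φ(9)) = (1,2) ∈ E(G2) ✓
  (5,6) → (φ(5),φ(6)) = (8,9) ∈ E(G2) ✓
  (5,8) → (φ(5),φ(8)) = (0,8) ∈ E(G2) ✓
  (6,8) → (φ(6),φ(8)) = (0,9) ∈ E(G2) ✓
  (6,9) → (φ(6),φ(9)) = (2,9) ∈ E(G2) ✓
All 17 edges of G1 map to edges of G2, and |E(G1)| = |E(G2)| = 17, so φ is a bijection on edges as well as vertices. Hence G1 ≅ G2.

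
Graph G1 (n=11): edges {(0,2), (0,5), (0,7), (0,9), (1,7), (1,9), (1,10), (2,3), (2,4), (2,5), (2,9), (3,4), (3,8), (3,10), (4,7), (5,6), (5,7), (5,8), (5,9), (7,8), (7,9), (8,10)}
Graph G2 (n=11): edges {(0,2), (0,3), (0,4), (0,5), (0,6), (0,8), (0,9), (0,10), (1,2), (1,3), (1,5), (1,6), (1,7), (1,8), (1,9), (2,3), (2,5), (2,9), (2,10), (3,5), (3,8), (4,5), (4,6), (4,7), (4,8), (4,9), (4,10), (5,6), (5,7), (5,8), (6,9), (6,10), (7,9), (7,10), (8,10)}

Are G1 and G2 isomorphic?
No, not isomorphic

The graphs are NOT isomorphic.

Degrees in G1: deg(0)=4, deg(1)=3, deg(2)=5, deg(3)=4, deg(4)=3, deg(5)=6, deg(6)=1, deg(7)=6, deg(8)=4, deg(9)=5, deg(10)=3.
Sorted degree sequence of G1: [6, 6, 5, 5, 4, 4, 4, 3, 3, 3, 1].
Degrees in G2: deg(0)=8, deg(1)=7, deg(2)=6, deg(3)=5, deg(4)=7, deg(5)=8, deg(6)=6, deg(7)=5, deg(8)=6, deg(9)=6, deg(10)=6.
Sorted degree sequence of G2: [8, 8, 7, 7, 6, 6, 6, 6, 6, 5, 5].
The (sorted) degree sequence is an isomorphism invariant, so since G1 and G2 have different degree sequences they cannot be isomorphic.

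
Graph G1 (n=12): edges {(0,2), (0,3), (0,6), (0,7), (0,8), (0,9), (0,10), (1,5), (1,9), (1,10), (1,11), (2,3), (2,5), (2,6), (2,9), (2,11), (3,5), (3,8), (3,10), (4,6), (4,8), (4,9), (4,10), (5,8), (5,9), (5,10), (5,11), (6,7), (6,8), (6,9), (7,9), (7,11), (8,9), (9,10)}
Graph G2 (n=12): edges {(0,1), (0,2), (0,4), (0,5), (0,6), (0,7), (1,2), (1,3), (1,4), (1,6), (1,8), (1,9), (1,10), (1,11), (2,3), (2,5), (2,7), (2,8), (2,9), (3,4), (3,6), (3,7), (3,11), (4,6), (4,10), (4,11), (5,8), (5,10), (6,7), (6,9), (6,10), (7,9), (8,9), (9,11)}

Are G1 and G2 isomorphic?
Yes, isomorphic

The graphs are isomorphic.
One valid mapping φ: V(G1) → V(G2): 0→6, 1→8, 2→0, 3→7, 4→11, 5→2, 6→4, 7→10, 8→3, 9→1, 10→9, 11→5

Verify φ preserves adjacency — for each edge of G1, its image is an edge of G2:
  (0,2) → (φ(0),φ(2)) = (0,6) ∈ E(G2) ✓
  (0,3) → (φ(0),φ(3)) = (6,7) ∈ E(G2) ✓
  (0,6) → (φ(0),φ(6)) = (4,6) ∈ E(G2) ✓
  (0,7) → (φ(0),φ(7)) = (6,10) ∈ E(G2) ✓
  (0,8) → (φ(0),φ(8)) = (3,6) ∈ E(G2) ✓
  (0,9) → (φ(0),φ(9)) = (1,6) ∈ E(G2) ✓
  (0,10) → (φ(0),φ(10)) = (6,9) ∈ E(G2) ✓
  (1,5) → (φ(1),φ(5)) = (2,8) ∈ E(G2) ✓
  (1,9) → (φ(1),φ(9)) = (1,8) ∈ E(G2) ✓
  (1,10) → (φ(1),φ(10)) = (8,9) ∈ E(G2) ✓
  (1,11) → (φ(1),φ(11)) = (5,8) ∈ E(G2) ✓
  (2,3) → (φ(2),φ(3)) = (0,7) ∈ E(G2) ✓
  (2,5) → (φ(2),φ(5)) = (0,2) ∈ E(G2) ✓
  (2,6) → (φ(2),φ(6)) = (0,4) ∈ E(G2) ✓
  (2,9) → (φ(2),φ(9)) = (0,1) ∈ E(G2) ✓
  (2,11) → (φ(2),φ(11)) = (0,5) ∈ E(G2) ✓
  (3,5) → (φ(3),φ(5)) = (2,7) ∈ E(G2) ✓
  (3,8) → (φ(3),φ(8)) = (3,7) ∈ E(G2) ✓
  (3,10) → (φ(3),φ(10)) = (7,9) ∈ E(G2) ✓
  (4,6) → (φ(4),φ(6)) = (4,11) ∈ E(G2) ✓
  (4,8) → (φ(4),φ(8)) = (3,11) ∈ E(G2) ✓
  (4,9) → (φ(4),φ(9)) = (1,11) ∈ E(G2) ✓
  (4,10) → (φ(4),φ(10)) = (9,11) ∈ E(G2) ✓
  (5,8) → (φ(5),φ(8)) = (2,3) ∈ E(G2) ✓
  (5,9) → (φ(5),φ(9)) = (1,2) ∈ E(G2) ✓
  (5,10) → (φ(5),φ(10)) = (2,9) ∈ E(G2) ✓
  (5,11) → (φ(5),φ(11)) = (2,5) ∈ E(G2) ✓
  (6,7) → (φ(6),φ(7)) = (4,10) ∈ E(G2) ✓
  (6,8) → (φ(6),φ(8)) = (3,4) ∈ E(G2) ✓
  (6,9) → (φ(6),φ(9)) = (1,4) ∈ E(G2) ✓
  (7,9) → (φ(7),φ(9)) = (1,10) ∈ E(G2) ✓
  (7,11) → (φ(7),φ(11)) = (5,10) ∈ E(G2) ✓
  (8,9) → (φ(8),φ(9)) = (1,3) ∈ E(G2) ✓
  (9,10) → (φ(9),φ(10)) = (1,9) ∈ E(G2) ✓
All 34 edges of G1 map to edges of G2, and |E(G1)| = |E(G2)| = 34, so φ is a bijection on edges as well as vertices. Hence G1 ≅ G2.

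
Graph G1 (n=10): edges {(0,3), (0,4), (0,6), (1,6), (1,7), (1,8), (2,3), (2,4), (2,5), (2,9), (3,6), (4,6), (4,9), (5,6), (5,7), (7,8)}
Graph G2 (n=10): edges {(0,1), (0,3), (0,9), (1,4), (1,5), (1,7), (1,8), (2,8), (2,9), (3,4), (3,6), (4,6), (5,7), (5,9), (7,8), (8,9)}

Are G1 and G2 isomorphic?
Yes, isomorphic

The graphs are isomorphic.
One valid mapping φ: V(G1) → V(G2): 0→7, 1→4, 2→9, 3→5, 4→8, 5→0, 6→1, 7→3, 8→6, 9→2

Verify φ preserves adjacency — for each edge of G1, its image is an edge of G2:
  (0,3) → (φ(0),φ(3)) = (5,7) ∈ E(G2) ✓
  (0,4) → (φ(0),φ(4)) = (7,8) ∈ E(G2) ✓
  (0,6) → (φ(0),φ(6)) = (1,7) ∈ E(G2) ✓
  (1,6) → (φ(1),φ(6)) = (1,4) ∈ E(G2) ✓
  (1,7) → (φ(1),φ(7)) = (3,4) ∈ E(G2) ✓
  (1,8) → (φ(1),φ(8)) = (4,6) ∈ E(G2) ✓
  (2,3) → (φ(2),φ(3)) = (5,9) ∈ E(G2) ✓
  (2,4) → (φ(2),φ(4)) = (8,9) ∈ E(G2) ✓
  (2,5) → (φ(2),φ(5)) = (0,9) ∈ E(G2) ✓
  (2,9) → (φ(2),φ(9)) = (2,9) ∈ E(G2) ✓
  (3,6) → (φ(3),φ(6)) = (1,5) ∈ E(G2) ✓
  (4,6) → (φ(4),φ(6)) = (1,8) ∈ E(G2) ✓
  (4,9) → (φ(4),φ(9)) = (2,8) ∈ E(G2) ✓
  (5,6) → (φ(5),φ(6)) = (0,1) ∈ E(G2) ✓
  (5,7) → (φ(5),φ(7)) = (0,3) ∈ E(G2) ✓
  (7,8) → (φ(7),φ(8)) = (3,6) ∈ E(G2) ✓
All 16 edges of G1 map to edges of G2, and |E(G1)| = |E(G2)| = 16, so φ is a bijection on edges as well as vertices. Hence G1 ≅ G2.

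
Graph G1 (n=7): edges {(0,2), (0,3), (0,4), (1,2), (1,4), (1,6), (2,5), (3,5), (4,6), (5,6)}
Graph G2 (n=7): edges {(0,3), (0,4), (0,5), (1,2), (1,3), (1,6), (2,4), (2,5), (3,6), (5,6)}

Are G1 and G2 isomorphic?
Yes, isomorphic

The graphs are isomorphic.
One valid mapping φ: V(G1) → V(G2): 0→0, 1→6, 2→5, 3→4, 4→3, 5→2, 6→1

Verify φ preserves adjacency — for each edge of G1, its image is an edge of G2:
  (0,2) → (φ(0),φ(2)) = (0,5) ∈ E(G2) ✓
  (0,3) → (φ(0),φ(3)) = (0,4) ∈ E(G2) ✓
  (0,4) → (φ(0),φ(4)) = (0,3) ∈ E(G2) ✓
  (1,2) → (φ(1),φ(2)) = (5,6) ∈ E(G2) ✓
  (1,4) → (φ(1),φ(4)) = (3,6) ∈ E(G2) ✓
  (1,6) → (φ(1),φ(6)) = (1,6) ∈ E(G2) ✓
  (2,5) → (φ(2),φ(5)) = (2,5) ∈ E(G2) ✓
  (3,5) → (φ(3),φ(5)) = (2,4) ∈ E(G2) ✓
  (4,6) → (φ(4),φ(6)) = (1,3) ∈ E(G2) ✓
  (5,6) → (φ(5),φ(6)) = (1,2) ∈ E(G2) ✓
All 10 edges of G1 map to edges of G2, and |E(G1)| = |E(G2)| = 10, so φ is a bijection on edges as well as vertices. Hence G1 ≅ G2.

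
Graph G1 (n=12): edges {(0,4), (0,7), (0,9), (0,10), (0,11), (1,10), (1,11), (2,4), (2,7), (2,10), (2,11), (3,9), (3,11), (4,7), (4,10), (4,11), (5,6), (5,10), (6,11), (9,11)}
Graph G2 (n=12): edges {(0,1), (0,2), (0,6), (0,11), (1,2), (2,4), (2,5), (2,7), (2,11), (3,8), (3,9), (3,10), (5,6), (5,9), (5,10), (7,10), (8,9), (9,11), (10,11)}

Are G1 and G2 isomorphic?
No, not isomorphic

The graphs are NOT isomorphic.

Connected components of G1: 2 component(s) with vertex sets [[8], [0, 1, 2, 3, 4, 5, 6, 7, 9, 10, 11]], sizes [1, 11].
Connected components of G2: 1 component(s) with vertex sets [[0, 1, 2, 3, 4, 5, 6, 7, 8, 9, 10, 11]], sizes [12].
The number of connected components (and the multiset of component sizes) is an isomorphism invariant — an isomorphism maps each component of G1 bijectively onto a component of G2. Since G1 has 2 component(s) and G2 has 1, they cannot be isomorphic.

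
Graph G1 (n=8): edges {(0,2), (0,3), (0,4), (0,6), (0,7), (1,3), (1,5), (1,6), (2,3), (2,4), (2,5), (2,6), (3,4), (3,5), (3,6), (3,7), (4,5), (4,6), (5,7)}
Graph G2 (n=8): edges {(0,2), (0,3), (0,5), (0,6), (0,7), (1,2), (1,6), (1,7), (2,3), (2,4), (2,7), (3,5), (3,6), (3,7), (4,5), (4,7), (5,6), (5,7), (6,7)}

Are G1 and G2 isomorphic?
Yes, isomorphic

The graphs are isomorphic.
One valid mapping φ: V(G1) → V(G2): 0→5, 1→1, 2→0, 3→7, 4→3, 5→2, 6→6, 7→4

Verify φ preserves adjacency — for each edge of G1, its image is an edge of G2:
  (0,2) → (φ(0),φ(2)) = (0,5) ∈ E(G2) ✓
  (0,3) → (φ(0),φ(3)) = (5,7) ∈ E(G2) ✓
  (0,4) → (φ(0),φ(4)) = (3,5) ∈ E(G2) ✓
  (0,6) → (φ(0),φ(6)) = (5,6) ∈ E(G2) ✓
  (0,7) → (φ(0),φ(7)) = (4,5) ∈ E(G2) ✓
  (1,3) → (φ(1),φ(3)) = (1,7) ∈ E(G2) ✓
  (1,5) → (φ(1),φ(5)) = (1,2) ∈ E(G2) ✓
  (1,6) → (φ(1),φ(6)) = (1,6) ∈ E(G2) ✓
  (2,3) → (φ(2),φ(3)) = (0,7) ∈ E(G2) ✓
  (2,4) → (φ(2),φ(4)) = (0,3) ∈ E(G2) ✓
  (2,5) → (φ(2),φ(5)) = (0,2) ∈ E(G2) ✓
  (2,6) → (φ(2),φ(6)) = (0,6) ∈ E(G2) ✓
  (3,4) → (φ(3),φ(4)) = (3,7) ∈ E(G2) ✓
  (3,5) → (φ(3),φ(5)) = (2,7) ∈ E(G2) ✓
  (3,6) → (φ(3),φ(6)) = (6,7) ∈ E(G2) ✓
  (3,7) → (φ(3),φ(7)) = (4,7) ∈ E(G2) ✓
  (4,5) → (φ(4),φ(5)) = (2,3) ∈ E(G2) ✓
  (4,6) → (φ(4),φ(6)) = (3,6) ∈ E(G2) ✓
  (5,7) → (φ(5),φ(7)) = (2,4) ∈ E(G2) ✓
All 19 edges of G1 map to edges of G2, and |E(G1)| = |E(G2)| = 19, so φ is a bijection on edges as well as vertices. Hence G1 ≅ G2.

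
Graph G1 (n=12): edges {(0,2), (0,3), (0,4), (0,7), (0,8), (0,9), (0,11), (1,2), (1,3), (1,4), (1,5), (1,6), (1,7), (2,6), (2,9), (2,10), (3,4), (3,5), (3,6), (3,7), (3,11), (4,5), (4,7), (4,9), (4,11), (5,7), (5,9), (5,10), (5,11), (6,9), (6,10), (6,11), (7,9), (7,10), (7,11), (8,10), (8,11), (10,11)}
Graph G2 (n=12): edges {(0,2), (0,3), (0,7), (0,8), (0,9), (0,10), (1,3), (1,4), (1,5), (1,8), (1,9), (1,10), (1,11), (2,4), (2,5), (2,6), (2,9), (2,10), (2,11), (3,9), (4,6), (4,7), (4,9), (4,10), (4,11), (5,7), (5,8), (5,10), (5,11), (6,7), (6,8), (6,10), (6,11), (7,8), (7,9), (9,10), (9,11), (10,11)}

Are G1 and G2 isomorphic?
Yes, isomorphic

The graphs are isomorphic.
One valid mapping φ: V(G1) → V(G2): 0→1, 1→6, 2→8, 3→4, 4→11, 5→2, 6→7, 7→10, 8→3, 9→5, 10→0, 11→9

Verify φ preserves adjacency — for each edge of G1, its image is an edge of G2:
  (0,2) → (φ(0),φ(2)) = (1,8) ∈ E(G2) ✓
  (0,3) → (φ(0),φ(3)) = (1,4) ∈ E(G2) ✓
  (0,4) → (φ(0),φ(4)) = (1,11) ∈ E(G2) ✓
  (0,7) → (φ(0),φ(7)) = (1,10) ∈ E(G2) ✓
  (0,8) → (φ(0),φ(8)) = (1,3) ∈ E(G2) ✓
  (0,9) → (φ(0),φ(9)) = (1,5) ∈ E(G2) ✓
  (0,11) → (φ(0),φ(11)) = (1,9) ∈ E(G2) ✓
  (1,2) → (φ(1),φ(2)) = (6,8) ∈ E(G2) ✓
  (1,3) → (φ(1),φ(3)) = (4,6) ∈ E(G2) ✓
  (1,4) → (φ(1),φ(4)) = (6,11) ∈ E(G2) ✓
  (1,5) → (φ(1),φ(5)) = (2,6) ∈ E(G2) ✓
  (1,6) → (φ(1),φ(6)) = (6,7) ∈ E(G2) ✓
  (1,7) → (φ(1),φ(7)) = (6,10) ∈ E(G2) ✓
  (2,6) → (φ(2),φ(6)) = (7,8) ∈ E(G2) ✓
  (2,9) → (φ(2),φ(9)) = (5,8) ∈ E(G2) ✓
  (2,10) → (φ(2),φ(10)) = (0,8) ∈ E(G2) ✓
  (3,4) → (φ(3),φ(4)) = (4,11) ∈ E(G2) ✓
  (3,5) → (φ(3),φ(5)) = (2,4) ∈ E(G2) ✓
  (3,6) → (φ(3),φ(6)) = (4,7) ∈ E(G2) ✓
  (3,7) → (φ(3),φ(7)) = (4,10) ∈ E(G2) ✓
  (3,11) → (φ(3),φ(11)) = (4,9) ∈ E(G2) ✓
  (4,5) → (φ(4),φ(5)) = (2,11) ∈ E(G2) ✓
  (4,7) → (φ(4),φ(7)) = (10,11) ∈ E(G2) ✓
  (4,9) → (φ(4),φ(9)) = (5,11) ∈ E(G2) ✓
  (4,11) → (φ(4),φ(11)) = (9,11) ∈ E(G2) ✓
  (5,7) → (φ(5),φ(7)) = (2,10) ∈ E(G2) ✓
  (5,9) → (φ(5),φ(9)) = (2,5) ∈ E(G2) ✓
  (5,10) → (φ(5),φ(10)) = (0,2) ∈ E(G2) ✓
  (5,11) → (φ(5),φ(11)) = (2,9) ∈ E(G2) ✓
  (6,9) → (φ(6),φ(9)) = (5,7) ∈ E(G2) ✓
  (6,10) → (φ(6),φ(10)) = (0,7) ∈ E(G2) ✓
  (6,11) → (φ(6),φ(11)) = (7,9) ∈ E(G2) ✓
  (7,9) → (φ(7),φ(9)) = (5,10) ∈ E(G2) ✓
  (7,10) → (φ(7),φ(10)) = (0,10) ∈ E(G2) ✓
  (7,11) → (φ(7),φ(11)) = (9,10) ∈ E(G2) ✓
  (8,10) → (φ(8),φ(10)) = (0,3) ∈ E(G2) ✓
  (8,11) → (φ(8),φ(11)) = (3,9) ∈ E(G2) ✓
  (10,11) → (φ(10),φ(11)) = (0,9) ∈ E(G2) ✓
All 38 edges of G1 map to edges of G2, and |E(G1)| = |E(G2)| = 38, so φ is a bijection on edges as well as vertices. Hence G1 ≅ G2.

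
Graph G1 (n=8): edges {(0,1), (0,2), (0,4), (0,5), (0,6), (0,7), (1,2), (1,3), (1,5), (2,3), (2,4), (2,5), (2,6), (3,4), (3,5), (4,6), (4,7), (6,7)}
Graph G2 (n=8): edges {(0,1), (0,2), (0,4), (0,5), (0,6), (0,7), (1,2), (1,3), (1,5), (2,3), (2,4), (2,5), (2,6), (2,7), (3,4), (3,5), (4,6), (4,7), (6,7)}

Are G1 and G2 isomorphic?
No, not isomorphic

The graphs are NOT isomorphic.

Counting edges: G1 has 18 edge(s); G2 has 19 edge(s).
Edge count is an isomorphism invariant (a bijection on vertices induces a bijection on edges), so differing edge counts rule out isomorphism.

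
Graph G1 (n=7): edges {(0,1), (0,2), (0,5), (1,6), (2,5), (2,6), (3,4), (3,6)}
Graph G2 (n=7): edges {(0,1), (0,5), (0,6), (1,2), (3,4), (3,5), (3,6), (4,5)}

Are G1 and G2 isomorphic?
Yes, isomorphic

The graphs are isomorphic.
One valid mapping φ: V(G1) → V(G2): 0→3, 1→6, 2→5, 3→1, 4→2, 5→4, 6→0

Verify φ preserves adjacency — for each edge of G1, its image is an edge of G2:
  (0,1) → (φ(0),φ(1)) = (3,6) ∈ E(G2) ✓
  (0,2) → (φ(0),φ(2)) = (3,5) ∈ E(G2) ✓
  (0,5) → (φ(0),φ(5)) = (3,4) ∈ E(G2) ✓
  (1,6) → (φ(1),φ(6)) = (0,6) ∈ E(G2) ✓
  (2,5) → (φ(2),φ(5)) = (4,5) ∈ E(G2) ✓
  (2,6) → (φ(2),φ(6)) = (0,5) ∈ E(G2) ✓
  (3,4) → (φ(3),φ(4)) = (1,2) ∈ E(G2) ✓
  (3,6) → (φ(3),φ(6)) = (0,1) ∈ E(G2) ✓
All 8 edges of G1 map to edges of G2, and |E(G1)| = |E(G2)| = 8, so φ is a bijection on edges as well as vertices. Hence G1 ≅ G2.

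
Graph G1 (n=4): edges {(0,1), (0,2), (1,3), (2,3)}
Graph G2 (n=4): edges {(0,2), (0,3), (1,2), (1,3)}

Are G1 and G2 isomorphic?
Yes, isomorphic

The graphs are isomorphic.
One valid mapping φ: V(G1) → V(G2): 0→1, 1→3, 2→2, 3→0

Verify φ preserves adjacency — for each edge of G1, its image is an edge of G2:
  (0,1) → (φ(0),φ(1)) = (1,3) ∈ E(G2) ✓
  (0,2) → (φ(0),φ(2)) = (1,2) ∈ E(G2) ✓
  (1,3) → (φ(1),φ(3)) = (0,3) ∈ E(G2) ✓
  (2,3) → (φ(2),φ(3)) = (0,2) ∈ E(G2) ✓
All 4 edges of G1 map to edges of G2, and |E(G1)| = |E(G2)| = 4, so φ is a bijection on edges as well as vertices. Hence G1 ≅ G2.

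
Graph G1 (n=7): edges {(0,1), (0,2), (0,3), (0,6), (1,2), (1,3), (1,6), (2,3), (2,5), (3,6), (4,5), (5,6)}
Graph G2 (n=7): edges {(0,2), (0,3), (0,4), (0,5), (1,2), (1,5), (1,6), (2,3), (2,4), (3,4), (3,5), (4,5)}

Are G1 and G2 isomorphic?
Yes, isomorphic

The graphs are isomorphic.
One valid mapping φ: V(G1) → V(G2): 0→3, 1→0, 2→5, 3→4, 4→6, 5→1, 6→2

Verify φ preserves adjacency — for each edge of G1, its image is an edge of G2:
  (0,1) → (φ(0),φ(1)) = (0,3) ∈ E(G2) ✓
  (0,2) → (φ(0),φ(2)) = (3,5) ∈ E(G2) ✓
  (0,3) → (φ(0),φ(3)) = (3,4) ∈ E(G2) ✓
  (0,6) → (φ(0),φ(6)) = (2,3) ∈ E(G2) ✓
  (1,2) → (φ(1),φ(2)) = (0,5) ∈ E(G2) ✓
  (1,3) → (φ(1),φ(3)) = (0,4) ∈ E(G2) ✓
  (1,6) → (φ(1),φ(6)) = (0,2) ∈ E(G2) ✓
  (2,3) → (φ(2),φ(3)) = (4,5) ∈ E(G2) ✓
  (2,5) → (φ(2),φ(5)) = (1,5) ∈ E(G2) ✓
  (3,6) → (φ(3),φ(6)) = (2,4) ∈ E(G2) ✓
  (4,5) → (φ(4),φ(5)) = (1,6) ∈ E(G2) ✓
  (5,6) → (φ(5),φ(6)) = (1,2) ∈ E(G2) ✓
All 12 edges of G1 map to edges of G2, and |E(G1)| = |E(G2)| = 12, so φ is a bijection on edges as well as vertices. Hence G1 ≅ G2.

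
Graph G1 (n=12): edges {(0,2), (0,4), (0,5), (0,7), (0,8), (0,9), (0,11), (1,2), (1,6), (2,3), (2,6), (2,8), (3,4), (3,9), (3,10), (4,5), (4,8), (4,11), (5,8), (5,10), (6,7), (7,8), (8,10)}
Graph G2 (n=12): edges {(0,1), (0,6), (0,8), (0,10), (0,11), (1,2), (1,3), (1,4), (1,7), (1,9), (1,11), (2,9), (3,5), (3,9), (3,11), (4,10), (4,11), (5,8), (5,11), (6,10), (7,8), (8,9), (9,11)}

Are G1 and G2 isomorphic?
Yes, isomorphic

The graphs are isomorphic.
One valid mapping φ: V(G1) → V(G2): 0→1, 1→6, 2→0, 3→8, 4→9, 5→3, 6→10, 7→4, 8→11, 9→7, 10→5, 11→2

Verify φ preserves adjacency — for each edge of G1, its image is an edge of G2:
  (0,2) → (φ(0),φ(2)) = (0,1) ∈ E(G2) ✓
  (0,4) → (φ(0),φ(4)) = (1,9) ∈ E(G2) ✓
  (0,5) → (φ(0),φ(5)) = (1,3) ∈ E(G2) ✓
  (0,7) → (φ(0),φ(7)) = (1,4) ∈ E(G2) ✓
  (0,8) → (φ(0),φ(8)) = (1,11) ∈ E(G2) ✓
  (0,9) → (φ(0),φ(9)) = (1,7) ∈ E(G2) ✓
  (0,11) → (φ(0),φ(11)) = (1,2) ∈ E(G2) ✓
  (1,2) → (φ(1),φ(2)) = (0,6) ∈ E(G2) ✓
  (1,6) → (φ(1),φ(6)) = (6,10) ∈ E(G2) ✓
  (2,3) → (φ(2),φ(3)) = (0,8) ∈ E(G2) ✓
  (2,6) → (φ(2),φ(6)) = (0,10) ∈ E(G2) ✓
  (2,8) → (φ(2),φ(8)) = (0,11) ∈ E(G2) ✓
  (3,4) → (φ(3),φ(4)) = (8,9) ∈ E(G2) ✓
  (3,9) → (φ(3),φ(9)) = (7,8) ∈ E(G2) ✓
  (3,10) → (φ(3),φ(10)) = (5,8) ∈ E(G2) ✓
  (4,5) → (φ(4),φ(5)) = (3,9) ∈ E(G2) ✓
  (4,8) → (φ(4),φ(8)) = (9,11) ∈ E(G2) ✓
  (4,11) → (φ(4),φ(11)) = (2,9) ∈ E(G2) ✓
  (5,8) → (φ(5),φ(8)) = (3,11) ∈ E(G2) ✓
  (5,10) → (φ(5),φ(10)) = (3,5) ∈ E(G2) ✓
  (6,7) → (φ(6),φ(7)) = (4,10) ∈ E(G2) ✓
  (7,8) → (φ(7),φ(8)) = (4,11) ∈ E(G2) ✓
  (8,10) → (φ(8),φ(10)) = (5,11) ∈ E(G2) ✓
All 23 edges of G1 map to edges of G2, and |E(G1)| = |E(G2)| = 23, so φ is a bijection on edges as well as vertices. Hence G1 ≅ G2.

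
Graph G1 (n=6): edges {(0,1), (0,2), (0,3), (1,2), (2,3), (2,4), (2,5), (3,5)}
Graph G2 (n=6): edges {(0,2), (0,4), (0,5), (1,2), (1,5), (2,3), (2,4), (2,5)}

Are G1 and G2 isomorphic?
Yes, isomorphic

The graphs are isomorphic.
One valid mapping φ: V(G1) → V(G2): 0→0, 1→4, 2→2, 3→5, 4→3, 5→1

Verify φ preserves adjacency — for each edge of G1, its image is an edge of G2:
  (0,1) → (φ(0),φ(1)) = (0,4) ∈ E(G2) ✓
  (0,2) → (φ(0),φ(2)) = (0,2) ∈ E(G2) ✓
  (0,3) → (φ(0),φ(3)) = (0,5) ∈ E(G2) ✓
  (1,2) → (φ(1),φ(2)) = (2,4) ∈ E(G2) ✓
  (2,3) → (φ(2),φ(3)) = (2,5) ∈ E(G2) ✓
  (2,4) → (φ(2),φ(4)) = (2,3) ∈ E(G2) ✓
  (2,5) → (φ(2),φ(5)) = (1,2) ∈ E(G2) ✓
  (3,5) → (φ(3),φ(5)) = (1,5) ∈ E(G2) ✓
All 8 edges of G1 map to edges of G2, and |E(G1)| = |E(G2)| = 8, so φ is a bijection on edges as well as vertices. Hence G1 ≅ G2.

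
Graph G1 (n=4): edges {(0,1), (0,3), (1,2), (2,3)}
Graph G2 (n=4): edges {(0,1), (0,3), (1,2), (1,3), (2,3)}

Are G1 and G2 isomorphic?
No, not isomorphic

The graphs are NOT isomorphic.

Counting edges: G1 has 4 edge(s); G2 has 5 edge(s).
Edge count is an isomorphism invariant (a bijection on vertices induces a bijection on edges), so differing edge counts rule out isomorphism.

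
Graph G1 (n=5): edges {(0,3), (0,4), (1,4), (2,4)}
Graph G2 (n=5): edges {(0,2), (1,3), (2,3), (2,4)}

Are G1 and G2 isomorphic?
Yes, isomorphic

The graphs are isomorphic.
One valid mapping φ: V(G1) → V(G2): 0→3, 1→0, 2→4, 3→1, 4→2

Verify φ preserves adjacency — for each edge of G1, its image is an edge of G2:
  (0,3) → (φ(0),φ(3)) = (1,3) ∈ E(G2) ✓
  (0,4) → (φ(0),φ(4)) = (2,3) ∈ E(G2) ✓
  (1,4) → (φ(1),φ(4)) = (0,2) ∈ E(G2) ✓
  (2,4) → (φ(2),φ(4)) = (2,4) ∈ E(G2) ✓
All 4 edges of G1 map to edges of G2, and |E(G1)| = |E(G2)| = 4, so φ is a bijection on edges as well as vertices. Hence G1 ≅ G2.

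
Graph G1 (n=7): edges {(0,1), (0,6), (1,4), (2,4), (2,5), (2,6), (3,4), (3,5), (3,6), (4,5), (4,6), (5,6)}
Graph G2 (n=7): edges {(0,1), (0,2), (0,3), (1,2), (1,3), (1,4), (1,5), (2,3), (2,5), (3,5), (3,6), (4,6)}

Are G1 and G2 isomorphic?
Yes, isomorphic

The graphs are isomorphic.
One valid mapping φ: V(G1) → V(G2): 0→4, 1→6, 2→5, 3→0, 4→3, 5→2, 6→1

Verify φ preserves adjacency — for each edge of G1, its image is an edge of G2:
  (0,1) → (φ(0),φ(1)) = (4,6) ∈ E(G2) ✓
  (0,6) → (φ(0),φ(6)) = (1,4) ∈ E(G2) ✓
  (1,4) → (φ(1),φ(4)) = (3,6) ∈ E(G2) ✓
  (2,4) → (φ(2),φ(4)) = (3,5) ∈ E(G2) ✓
  (2,5) → (φ(2),φ(5)) = (2,5) ∈ E(G2) ✓
  (2,6) → (φ(2),φ(6)) = (1,5) ∈ E(G2) ✓
  (3,4) → (φ(3),φ(4)) = (0,3) ∈ E(G2) ✓
  (3,5) → (φ(3),φ(5)) = (0,2) ∈ E(G2) ✓
  (3,6) → (φ(3),φ(6)) = (0,1) ∈ E(G2) ✓
  (4,5) → (φ(4),φ(5)) = (2,3) ∈ E(G2) ✓
  (4,6) → (φ(4),φ(6)) = (1,3) ∈ E(G2) ✓
  (5,6) → (φ(5),φ(6)) = (1,2) ∈ E(G2) ✓
All 12 edges of G1 map to edges of G2, and |E(G1)| = |E(G2)| = 12, so φ is a bijection on edges as well as vertices. Hence G1 ≅ G2.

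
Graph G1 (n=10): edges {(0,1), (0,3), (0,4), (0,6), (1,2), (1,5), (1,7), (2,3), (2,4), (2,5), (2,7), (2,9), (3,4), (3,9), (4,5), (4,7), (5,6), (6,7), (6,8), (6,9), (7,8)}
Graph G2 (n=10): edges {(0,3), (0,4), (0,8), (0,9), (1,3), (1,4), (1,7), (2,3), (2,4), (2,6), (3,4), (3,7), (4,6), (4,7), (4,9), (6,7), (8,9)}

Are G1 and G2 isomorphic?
No, not isomorphic

The graphs are NOT isomorphic.

Counting triangles (3-cliques): G1 has 8, G2 has 10.
Triangle count is an isomorphism invariant, so differing triangle counts rule out isomorphism.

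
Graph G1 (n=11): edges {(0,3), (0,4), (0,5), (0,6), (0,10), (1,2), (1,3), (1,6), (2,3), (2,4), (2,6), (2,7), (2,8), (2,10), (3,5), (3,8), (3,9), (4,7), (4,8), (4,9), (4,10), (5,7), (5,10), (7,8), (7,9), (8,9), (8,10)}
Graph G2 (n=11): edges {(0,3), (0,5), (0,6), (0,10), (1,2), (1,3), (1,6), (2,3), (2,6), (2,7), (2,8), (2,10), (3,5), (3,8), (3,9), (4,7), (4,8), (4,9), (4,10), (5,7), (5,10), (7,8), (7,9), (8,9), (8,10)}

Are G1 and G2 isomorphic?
No, not isomorphic

The graphs are NOT isomorphic.

Counting edges: G1 has 27 edge(s); G2 has 25 edge(s).
Edge count is an isomorphism invariant (a bijection on vertices induces a bijection on edges), so differing edge counts rule out isomorphism.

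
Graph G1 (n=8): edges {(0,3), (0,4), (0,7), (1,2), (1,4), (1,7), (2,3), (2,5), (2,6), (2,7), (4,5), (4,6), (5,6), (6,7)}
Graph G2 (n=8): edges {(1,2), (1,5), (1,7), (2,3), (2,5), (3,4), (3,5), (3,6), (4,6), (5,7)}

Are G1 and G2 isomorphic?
No, not isomorphic

The graphs are NOT isomorphic.

Degrees in G1: deg(0)=3, deg(1)=3, deg(2)=5, deg(3)=2, deg(4)=4, deg(5)=3, deg(6)=4, deg(7)=4.
Sorted degree sequence of G1: [5, 4, 4, 4, 3, 3, 3, 2].
Degrees in G2: deg(0)=0, deg(1)=3, deg(2)=3, deg(3)=4, deg(4)=2, deg(5)=4, deg(6)=2, deg(7)=2.
Sorted degree sequence of G2: [4, 4, 3, 3, 2, 2, 2, 0].
The (sorted) degree sequence is an isomorphism invariant, so since G1 and G2 have different degree sequences they cannot be isomorphic.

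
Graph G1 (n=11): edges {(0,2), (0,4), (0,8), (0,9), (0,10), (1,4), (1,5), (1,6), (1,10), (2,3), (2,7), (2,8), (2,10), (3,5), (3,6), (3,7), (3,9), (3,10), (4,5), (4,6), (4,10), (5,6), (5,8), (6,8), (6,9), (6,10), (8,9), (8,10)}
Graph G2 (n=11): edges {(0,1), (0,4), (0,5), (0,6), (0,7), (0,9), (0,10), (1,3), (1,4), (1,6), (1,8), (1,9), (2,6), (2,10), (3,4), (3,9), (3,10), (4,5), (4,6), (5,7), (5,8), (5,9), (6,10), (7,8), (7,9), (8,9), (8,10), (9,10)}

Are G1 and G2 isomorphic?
Yes, isomorphic

The graphs are isomorphic.
One valid mapping φ: V(G1) → V(G2): 0→4, 1→7, 2→6, 3→10, 4→5, 5→8, 6→9, 7→2, 8→1, 9→3, 10→0

Verify φ preserves adjacency — for each edge of G1, its image is an edge of G2:
  (0,2) → (φ(0),φ(2)) = (4,6) ∈ E(G2) ✓
  (0,4) → (φ(0),φ(4)) = (4,5) ∈ E(G2) ✓
  (0,8) → (φ(0),φ(8)) = (1,4) ∈ E(G2) ✓
  (0,9) → (φ(0),φ(9)) = (3,4) ∈ E(G2) ✓
  (0,10) → (φ(0),φ(10)) = (0,4) ∈ E(G2) ✓
  (1,4) → (φ(1),φ(4)) = (5,7) ∈ E(G2) ✓
  (1,5) → (φ(1),φ(5)) = (7,8) ∈ E(G2) ✓
  (1,6) → (φ(1),φ(6)) = (7,9) ∈ E(G2) ✓
  (1,10) → (φ(1),φ(10)) = (0,7) ∈ E(G2) ✓
  (2,3) → (φ(2),φ(3)) = (6,10) ∈ E(G2) ✓
  (2,7) → (φ(2),φ(7)) = (2,6) ∈ E(G2) ✓
  (2,8) → (φ(2),φ(8)) = (1,6) ∈ E(G2) ✓
  (2,10) → (φ(2),φ(10)) = (0,6) ∈ E(G2) ✓
  (3,5) → (φ(3),φ(5)) = (8,10) ∈ E(G2) ✓
  (3,6) → (φ(3),φ(6)) = (9,10) ∈ E(G2) ✓
  (3,7) → (φ(3),φ(7)) = (2,10) ∈ E(G2) ✓
  (3,9) → (φ(3),φ(9)) = (3,10) ∈ E(G2) ✓
  (3,10) → (φ(3),φ(10)) = (0,10) ∈ E(G2) ✓
  (4,5) → (φ(4),φ(5)) = (5,8) ∈ E(G2) ✓
  (4,6) → (φ(4),φ(6)) = (5,9) ∈ E(G2) ✓
  (4,10) → (φ(4),φ(10)) = (0,5) ∈ E(G2) ✓
  (5,6) → (φ(5),φ(6)) = (8,9) ∈ E(G2) ✓
  (5,8) → (φ(5),φ(8)) = (1,8) ∈ E(G2) ✓
  (6,8) → (φ(6),φ(8)) = (1,9) ∈ E(G2) ✓
  (6,9) → (φ(6),φ(9)) = (3,9) ∈ E(G2) ✓
  (6,10) → (φ(6),φ(10)) = (0,9) ∈ E(G2) ✓
  (8,9) → (φ(8),φ(9)) = (1,3) ∈ E(G2) ✓
  (8,10) → (φ(8),φ(10)) = (0,1) ∈ E(G2) ✓
All 28 edges of G1 map to edges of G2, and |E(G1)| = |E(G2)| = 28, so φ is a bijection on edges as well as vertices. Hence G1 ≅ G2.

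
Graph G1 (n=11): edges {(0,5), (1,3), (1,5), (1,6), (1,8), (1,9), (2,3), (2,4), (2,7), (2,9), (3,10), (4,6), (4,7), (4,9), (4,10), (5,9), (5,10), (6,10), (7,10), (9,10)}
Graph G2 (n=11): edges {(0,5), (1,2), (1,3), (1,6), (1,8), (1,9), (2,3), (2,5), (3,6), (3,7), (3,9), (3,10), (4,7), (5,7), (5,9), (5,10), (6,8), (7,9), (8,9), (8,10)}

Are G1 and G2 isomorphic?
Yes, isomorphic

The graphs are isomorphic.
One valid mapping φ: V(G1) → V(G2): 0→4, 1→5, 2→8, 3→10, 4→1, 5→7, 6→2, 7→6, 8→0, 9→9, 10→3

Verify φ preserves adjacency — for each edge of G1, its image is an edge of G2:
  (0,5) → (φ(0),φ(5)) = (4,7) ∈ E(G2) ✓
  (1,3) → (φ(1),φ(3)) = (5,10) ∈ E(G2) ✓
  (1,5) → (φ(1),φ(5)) = (5,7) ∈ E(G2) ✓
  (1,6) → (φ(1),φ(6)) = (2,5) ∈ E(G2) ✓
  (1,8) → (φ(1),φ(8)) = (0,5) ∈ E(G2) ✓
  (1,9) → (φ(1),φ(9)) = (5,9) ∈ E(G2) ✓
  (2,3) → (φ(2),φ(3)) = (8,10) ∈ E(G2) ✓
  (2,4) → (φ(2),φ(4)) = (1,8) ∈ E(G2) ✓
  (2,7) → (φ(2),φ(7)) = (6,8) ∈ E(G2) ✓
  (2,9) → (φ(2),φ(9)) = (8,9) ∈ E(G2) ✓
  (3,10) → (φ(3),φ(10)) = (3,10) ∈ E(G2) ✓
  (4,6) → (φ(4),φ(6)) = (1,2) ∈ E(G2) ✓
  (4,7) → (φ(4),φ(7)) = (1,6) ∈ E(G2) ✓
  (4,9) → (φ(4),φ(9)) = (1,9) ∈ E(G2) ✓
  (4,10) → (φ(4),φ(10)) = (1,3) ∈ E(G2) ✓
  (5,9) → (φ(5),φ(9)) = (7,9) ∈ E(G2) ✓
  (5,10) → (φ(5),φ(10)) = (3,7) ∈ E(G2) ✓
  (6,10) → (φ(6),φ(10)) = (2,3) ∈ E(G2) ✓
  (7,10) → (φ(7),φ(10)) = (3,6) ∈ E(G2) ✓
  (9,10) → (φ(9),φ(10)) = (3,9) ∈ E(G2) ✓
All 20 edges of G1 map to edges of G2, and |E(G1)| = |E(G2)| = 20, so φ is a bijection on edges as well as vertices. Hence G1 ≅ G2.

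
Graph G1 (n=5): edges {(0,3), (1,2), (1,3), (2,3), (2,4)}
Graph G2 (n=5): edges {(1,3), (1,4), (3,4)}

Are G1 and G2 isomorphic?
No, not isomorphic

The graphs are NOT isomorphic.

Connected components of G1: 1 component(s) with vertex sets [[0, 1, 2, 3, 4]], sizes [5].
Connected components of G2: 3 component(s) with vertex sets [[0], [2], [1, 3, 4]], sizes [1, 1, 3].
The number of connected components (and the multiset of component sizes) is an isomorphism invariant — an isomorphism maps each component of G1 bijectively onto a component of G2. Since G1 has 1 component(s) and G2 has 3, they cannot be isomorphic.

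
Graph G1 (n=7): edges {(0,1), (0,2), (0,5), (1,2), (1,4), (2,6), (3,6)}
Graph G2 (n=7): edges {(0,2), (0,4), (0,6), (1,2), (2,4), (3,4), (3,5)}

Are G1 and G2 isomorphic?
Yes, isomorphic

The graphs are isomorphic.
One valid mapping φ: V(G1) → V(G2): 0→0, 1→2, 2→4, 3→5, 4→1, 5→6, 6→3

Verify φ preserves adjacency — for each edge of G1, its image is an edge of G2:
  (0,1) → (φ(0),φ(1)) = (0,2) ∈ E(G2) ✓
  (0,2) → (φ(0),φ(2)) = (0,4) ∈ E(G2) ✓
  (0,5) → (φ(0),φ(5)) = (0,6) ∈ E(G2) ✓
  (1,2) → (φ(1),φ(2)) = (2,4) ∈ E(G2) ✓
  (1,4) → (φ(1),φ(4)) = (1,2) ∈ E(G2) ✓
  (2,6) → (φ(2),φ(6)) = (3,4) ∈ E(G2) ✓
  (3,6) → (φ(3),φ(6)) = (3,5) ∈ E(G2) ✓
All 7 edges of G1 map to edges of G2, and |E(G1)| = |E(G2)| = 7, so φ is a bijection on edges as well as vertices. Hence G1 ≅ G2.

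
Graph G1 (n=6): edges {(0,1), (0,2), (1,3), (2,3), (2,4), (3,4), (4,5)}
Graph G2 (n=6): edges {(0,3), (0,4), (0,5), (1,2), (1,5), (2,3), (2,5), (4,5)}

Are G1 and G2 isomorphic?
No, not isomorphic

The graphs are NOT isomorphic.

Counting triangles (3-cliques): G1 has 1, G2 has 2.
Triangle count is an isomorphism invariant, so differing triangle counts rule out isomorphism.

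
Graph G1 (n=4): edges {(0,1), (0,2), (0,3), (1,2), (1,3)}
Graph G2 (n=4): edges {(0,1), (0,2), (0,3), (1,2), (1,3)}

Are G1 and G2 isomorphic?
Yes, isomorphic

The graphs are isomorphic.
One valid mapping φ: V(G1) → V(G2): 0→1, 1→0, 2→2, 3→3

Verify φ preserves adjacency — for each edge of G1, its image is an edge of G2:
  (0,1) → (φ(0),φ(1)) = (0,1) ∈ E(G2) ✓
  (0,2) → (φ(0),φ(2)) = (1,2) ∈ E(G2) ✓
  (0,3) → (φ(0),φ(3)) = (1,3) ∈ E(G2) ✓
  (1,2) → (φ(1),φ(2)) = (0,2) ∈ E(G2) ✓
  (1,3) → (φ(1),φ(3)) = (0,3) ∈ E(G2) ✓
All 5 edges of G1 map to edges of G2, and |E(G1)| = |E(G2)| = 5, so φ is a bijection on edges as well as vertices. Hence G1 ≅ G2.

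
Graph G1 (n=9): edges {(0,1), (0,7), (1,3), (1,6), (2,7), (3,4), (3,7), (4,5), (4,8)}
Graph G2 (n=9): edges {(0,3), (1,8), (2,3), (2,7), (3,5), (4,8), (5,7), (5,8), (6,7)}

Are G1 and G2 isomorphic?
Yes, isomorphic

The graphs are isomorphic.
One valid mapping φ: V(G1) → V(G2): 0→2, 1→7, 2→0, 3→5, 4→8, 5→4, 6→6, 7→3, 8→1

Verify φ preserves adjacency — for each edge of G1, its image is an edge of G2:
  (0,1) → (φ(0),φ(1)) = (2,7) ∈ E(G2) ✓
  (0,7) → (φ(0),φ(7)) = (2,3) ∈ E(G2) ✓
  (1,3) → (φ(1),φ(3)) = (5,7) ∈ E(G2) ✓
  (1,6) → (φ(1),φ(6)) = (6,7) ∈ E(G2) ✓
  (2,7) → (φ(2),φ(7)) = (0,3) ∈ E(G2) ✓
  (3,4) → (φ(3),φ(4)) = (5,8) ∈ E(G2) ✓
  (3,7) → (φ(3),φ(7)) = (3,5) ∈ E(G2) ✓
  (4,5) → (φ(4),φ(5)) = (4,8) ∈ E(G2) ✓
  (4,8) → (φ(4),φ(8)) = (1,8) ∈ E(G2) ✓
All 9 edges of G1 map to edges of G2, and |E(G1)| = |E(G2)| = 9, so φ is a bijection on edges as well as vertices. Hence G1 ≅ G2.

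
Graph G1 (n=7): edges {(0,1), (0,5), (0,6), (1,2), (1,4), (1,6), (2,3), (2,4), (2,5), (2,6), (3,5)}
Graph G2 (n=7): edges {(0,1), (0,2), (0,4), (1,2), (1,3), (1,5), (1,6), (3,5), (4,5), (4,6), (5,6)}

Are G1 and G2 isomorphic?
Yes, isomorphic

The graphs are isomorphic.
One valid mapping φ: V(G1) → V(G2): 0→4, 1→5, 2→1, 3→2, 4→3, 5→0, 6→6

Verify φ preserves adjacency — for each edge of G1, its image is an edge of G2:
  (0,1) → (φ(0),φ(1)) = (4,5) ∈ E(G2) ✓
  (0,5) → (φ(0),φ(5)) = (0,4) ∈ E(G2) ✓
  (0,6) → (φ(0),φ(6)) = (4,6) ∈ E(G2) ✓
  (1,2) → (φ(1),φ(2)) = (1,5) ∈ E(G2) ✓
  (1,4) → (φ(1),φ(4)) = (3,5) ∈ E(G2) ✓
  (1,6) → (φ(1),φ(6)) = (5,6) ∈ E(G2) ✓
  (2,3) → (φ(2),φ(3)) = (1,2) ∈ E(G2) ✓
  (2,4) → (φ(2),φ(4)) = (1,3) ∈ E(G2) ✓
  (2,5) → (φ(2),φ(5)) = (0,1) ∈ E(G2) ✓
  (2,6) → (φ(2),φ(6)) = (1,6) ∈ E(G2) ✓
  (3,5) → (φ(3),φ(5)) = (0,2) ∈ E(G2) ✓
All 11 edges of G1 map to edges of G2, and |E(G1)| = |E(G2)| = 11, so φ is a bijection on edges as well as vertices. Hence G1 ≅ G2.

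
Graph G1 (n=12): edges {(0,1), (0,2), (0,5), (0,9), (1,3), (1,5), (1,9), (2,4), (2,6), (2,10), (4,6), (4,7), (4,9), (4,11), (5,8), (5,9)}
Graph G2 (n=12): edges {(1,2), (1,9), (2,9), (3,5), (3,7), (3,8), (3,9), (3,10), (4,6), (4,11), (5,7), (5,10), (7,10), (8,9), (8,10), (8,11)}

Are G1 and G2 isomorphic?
No, not isomorphic

The graphs are NOT isomorphic.

Connected components of G1: 1 component(s) with vertex sets [[0, 1, 2, 3, 4, 5, 6, 7, 8, 9, 10, 11]], sizes [12].
Connected components of G2: 2 component(s) with vertex sets [[0], [1, 2, 3, 4, 5, 6, 7, 8, 9, 10, 11]], sizes [1, 11].
The number of connected components (and the multiset of component sizes) is an isomorphism invariant — an isomorphism maps each component of G1 bijectively onto a component of G2. Since G1 has 1 component(s) and G2 has 2, they cannot be isomorphic.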